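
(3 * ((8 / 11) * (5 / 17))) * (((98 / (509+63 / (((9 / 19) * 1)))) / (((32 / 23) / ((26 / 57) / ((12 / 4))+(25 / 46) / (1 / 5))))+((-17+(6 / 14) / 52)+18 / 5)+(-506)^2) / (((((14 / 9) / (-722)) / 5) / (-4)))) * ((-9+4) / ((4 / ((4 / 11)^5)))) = -12121230.28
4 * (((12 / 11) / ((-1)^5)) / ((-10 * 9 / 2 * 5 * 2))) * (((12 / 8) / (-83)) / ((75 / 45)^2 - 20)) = 36 / 3537875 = 0.00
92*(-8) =-736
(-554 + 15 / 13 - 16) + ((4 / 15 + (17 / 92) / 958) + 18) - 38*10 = -15993419653 / 17186520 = -930.58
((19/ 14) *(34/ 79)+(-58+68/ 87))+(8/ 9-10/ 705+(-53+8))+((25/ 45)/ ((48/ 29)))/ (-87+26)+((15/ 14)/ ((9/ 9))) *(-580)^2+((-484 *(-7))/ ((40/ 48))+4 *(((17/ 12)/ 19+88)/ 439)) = 301852071624858185629/ 828366818988240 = 364394.21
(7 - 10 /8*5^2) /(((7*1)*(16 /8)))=-97 /56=-1.73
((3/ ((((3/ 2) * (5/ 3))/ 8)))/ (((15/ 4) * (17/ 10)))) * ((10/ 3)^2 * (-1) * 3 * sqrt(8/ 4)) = -70.99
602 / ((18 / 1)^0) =602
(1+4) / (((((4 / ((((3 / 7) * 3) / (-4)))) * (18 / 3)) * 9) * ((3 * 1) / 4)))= -5 / 504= -0.01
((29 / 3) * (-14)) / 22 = -203 / 33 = -6.15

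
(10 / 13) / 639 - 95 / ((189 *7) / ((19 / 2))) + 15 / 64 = -0.45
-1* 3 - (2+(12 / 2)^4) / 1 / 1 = -1301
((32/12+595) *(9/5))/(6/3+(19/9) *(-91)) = -48411/8555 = -5.66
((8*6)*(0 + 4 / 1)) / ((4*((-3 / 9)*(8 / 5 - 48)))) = 90 / 29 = 3.10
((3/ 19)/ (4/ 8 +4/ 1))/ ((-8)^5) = -1/ 933888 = -0.00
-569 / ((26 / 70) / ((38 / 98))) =-54055 / 91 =-594.01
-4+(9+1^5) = 6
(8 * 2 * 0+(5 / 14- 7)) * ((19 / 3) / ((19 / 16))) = -248 / 7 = -35.43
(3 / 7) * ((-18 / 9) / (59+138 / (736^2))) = -70656 / 4863509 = -0.01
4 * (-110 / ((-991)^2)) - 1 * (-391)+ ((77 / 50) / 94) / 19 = 34290671148537 / 87699833300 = 391.00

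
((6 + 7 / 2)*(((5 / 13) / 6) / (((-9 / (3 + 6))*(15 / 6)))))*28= -266 / 39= -6.82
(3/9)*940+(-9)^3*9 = -6247.67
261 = 261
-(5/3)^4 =-625/81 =-7.72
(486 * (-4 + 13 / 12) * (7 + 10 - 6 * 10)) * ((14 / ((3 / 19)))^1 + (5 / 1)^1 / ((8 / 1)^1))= 87080805 / 16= 5442550.31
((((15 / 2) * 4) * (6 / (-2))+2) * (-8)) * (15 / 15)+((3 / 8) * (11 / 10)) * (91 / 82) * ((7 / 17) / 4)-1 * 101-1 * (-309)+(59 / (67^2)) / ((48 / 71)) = 912.07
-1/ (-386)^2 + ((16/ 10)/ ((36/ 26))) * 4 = 30991123/ 6704820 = 4.62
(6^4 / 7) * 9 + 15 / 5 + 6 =11727 / 7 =1675.29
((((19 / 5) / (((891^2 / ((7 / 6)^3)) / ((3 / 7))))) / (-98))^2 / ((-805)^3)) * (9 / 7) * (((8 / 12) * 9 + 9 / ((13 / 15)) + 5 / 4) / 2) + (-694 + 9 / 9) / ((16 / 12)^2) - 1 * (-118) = -535332616867399541491501247291 / 1969492267159897140460800000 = -271.81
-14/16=-7/8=-0.88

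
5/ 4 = 1.25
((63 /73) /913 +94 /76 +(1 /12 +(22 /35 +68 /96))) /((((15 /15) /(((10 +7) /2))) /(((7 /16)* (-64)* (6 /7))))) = -48065623591 /88643170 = -542.24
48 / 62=0.77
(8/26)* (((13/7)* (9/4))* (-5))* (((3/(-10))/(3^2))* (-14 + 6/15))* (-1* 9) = 918/35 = 26.23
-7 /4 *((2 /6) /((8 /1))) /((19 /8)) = -7 /228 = -0.03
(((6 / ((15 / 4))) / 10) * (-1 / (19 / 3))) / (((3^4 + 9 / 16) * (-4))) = 16 / 206625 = 0.00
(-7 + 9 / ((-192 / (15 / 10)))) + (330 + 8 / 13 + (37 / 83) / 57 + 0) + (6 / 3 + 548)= 873.55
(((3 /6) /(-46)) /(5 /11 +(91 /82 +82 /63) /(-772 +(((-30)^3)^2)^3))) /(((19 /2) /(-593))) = 6527612563896500999999986992642252 /4373090127890189999999991345768679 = 1.49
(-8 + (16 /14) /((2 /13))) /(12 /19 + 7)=-0.07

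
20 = 20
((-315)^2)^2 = 9845600625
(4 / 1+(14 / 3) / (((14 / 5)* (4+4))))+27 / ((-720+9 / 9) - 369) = 13655 / 3264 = 4.18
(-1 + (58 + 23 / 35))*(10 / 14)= 2018 / 49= 41.18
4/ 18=2/ 9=0.22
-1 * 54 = -54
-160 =-160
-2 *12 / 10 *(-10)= 24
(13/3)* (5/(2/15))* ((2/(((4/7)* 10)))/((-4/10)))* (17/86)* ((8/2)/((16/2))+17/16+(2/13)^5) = -27616440075/628798976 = -43.92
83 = 83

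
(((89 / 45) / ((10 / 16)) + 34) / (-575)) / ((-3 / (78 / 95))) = 217412 / 12290625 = 0.02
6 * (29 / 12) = 29 / 2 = 14.50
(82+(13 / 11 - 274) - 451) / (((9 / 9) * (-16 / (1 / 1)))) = 40.11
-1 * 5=-5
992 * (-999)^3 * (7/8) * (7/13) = -6057790221924/13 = -465983863224.92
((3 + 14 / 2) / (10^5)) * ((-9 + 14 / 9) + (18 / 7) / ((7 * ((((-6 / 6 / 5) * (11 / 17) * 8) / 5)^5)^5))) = -41515308559800405094351129212706446626116623304365377172535270749497 / 9025585767869341103932457978359986775683874884157440000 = -4599735643485.10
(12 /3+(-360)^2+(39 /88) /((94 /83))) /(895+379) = 1072087525 /10538528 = 101.73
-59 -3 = -62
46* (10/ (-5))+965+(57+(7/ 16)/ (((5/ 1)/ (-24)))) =9279/ 10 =927.90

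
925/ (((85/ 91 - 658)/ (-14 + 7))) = 589225/ 59793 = 9.85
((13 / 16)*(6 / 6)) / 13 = 1 / 16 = 0.06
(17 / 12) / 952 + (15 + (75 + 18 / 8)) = 61993 / 672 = 92.25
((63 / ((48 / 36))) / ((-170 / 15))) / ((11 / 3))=-1701 / 1496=-1.14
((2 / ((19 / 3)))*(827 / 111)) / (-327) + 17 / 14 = 3884821 / 3218334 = 1.21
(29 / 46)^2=0.40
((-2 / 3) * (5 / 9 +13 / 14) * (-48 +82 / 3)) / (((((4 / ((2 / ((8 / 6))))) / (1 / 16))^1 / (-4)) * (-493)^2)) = -341 / 43234128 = -0.00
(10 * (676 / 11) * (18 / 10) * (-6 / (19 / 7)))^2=261178235136 / 43681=5979218.31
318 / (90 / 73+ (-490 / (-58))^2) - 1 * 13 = -38424721 / 4457515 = -8.62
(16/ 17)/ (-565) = -16/ 9605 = -0.00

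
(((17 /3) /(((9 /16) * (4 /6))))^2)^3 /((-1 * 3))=-6327518887936 /1594323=-3968781.04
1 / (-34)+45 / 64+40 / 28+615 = 617.10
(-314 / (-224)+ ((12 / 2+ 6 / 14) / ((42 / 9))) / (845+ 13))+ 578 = 64958073 / 112112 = 579.40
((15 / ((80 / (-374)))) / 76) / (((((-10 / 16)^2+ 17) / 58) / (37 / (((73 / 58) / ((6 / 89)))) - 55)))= 7472004628 / 45797353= 163.15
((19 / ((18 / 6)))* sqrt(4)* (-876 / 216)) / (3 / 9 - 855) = 0.06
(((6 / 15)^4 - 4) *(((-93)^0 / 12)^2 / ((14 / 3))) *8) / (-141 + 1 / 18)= 3726 / 11099375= 0.00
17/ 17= 1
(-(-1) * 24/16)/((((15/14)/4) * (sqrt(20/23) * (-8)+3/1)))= -448 * sqrt(115)/5365-1932/5365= -1.26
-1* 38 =-38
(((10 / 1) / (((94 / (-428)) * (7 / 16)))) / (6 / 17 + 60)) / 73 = -291040 / 12320721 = -0.02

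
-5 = -5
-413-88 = -501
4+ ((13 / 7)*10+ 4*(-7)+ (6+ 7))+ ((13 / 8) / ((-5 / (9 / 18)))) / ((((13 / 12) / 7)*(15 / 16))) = 1129 / 175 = 6.45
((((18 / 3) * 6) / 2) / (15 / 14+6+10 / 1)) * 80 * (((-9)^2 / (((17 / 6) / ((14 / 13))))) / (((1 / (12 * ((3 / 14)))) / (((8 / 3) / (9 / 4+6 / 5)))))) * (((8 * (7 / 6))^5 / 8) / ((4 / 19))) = 263690374348800 / 1214837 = 217058234.44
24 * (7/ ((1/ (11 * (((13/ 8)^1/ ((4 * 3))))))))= 250.25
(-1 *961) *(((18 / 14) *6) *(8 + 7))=-778410 / 7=-111201.43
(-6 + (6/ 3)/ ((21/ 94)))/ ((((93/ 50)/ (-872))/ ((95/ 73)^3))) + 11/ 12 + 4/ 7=-298906518625/ 98032284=-3049.06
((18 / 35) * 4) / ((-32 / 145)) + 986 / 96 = 319 / 336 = 0.95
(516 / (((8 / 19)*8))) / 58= 2.64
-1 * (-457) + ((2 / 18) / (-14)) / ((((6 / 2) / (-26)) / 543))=31144 / 63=494.35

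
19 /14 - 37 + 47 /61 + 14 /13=-375197 /11102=-33.80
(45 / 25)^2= 81 / 25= 3.24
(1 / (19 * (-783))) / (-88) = 1 / 1309176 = 0.00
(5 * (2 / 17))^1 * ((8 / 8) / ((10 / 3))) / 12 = 1 / 68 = 0.01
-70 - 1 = -71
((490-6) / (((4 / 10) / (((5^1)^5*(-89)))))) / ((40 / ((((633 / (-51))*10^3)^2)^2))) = -16676128328225781250000000000 / 83521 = -199663896843018896445205.40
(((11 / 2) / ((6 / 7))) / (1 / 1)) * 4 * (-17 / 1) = -1309 / 3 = -436.33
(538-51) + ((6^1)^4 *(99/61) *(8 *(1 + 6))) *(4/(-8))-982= -3622707/61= -59388.64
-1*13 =-13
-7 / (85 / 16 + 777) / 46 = -0.00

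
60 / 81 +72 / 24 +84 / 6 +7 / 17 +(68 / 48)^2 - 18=15859 / 7344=2.16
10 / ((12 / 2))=5 / 3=1.67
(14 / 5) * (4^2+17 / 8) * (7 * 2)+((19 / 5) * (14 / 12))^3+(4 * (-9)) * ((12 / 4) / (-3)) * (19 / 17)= 384582329 / 459000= 837.87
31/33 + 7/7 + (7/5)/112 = 5153/2640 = 1.95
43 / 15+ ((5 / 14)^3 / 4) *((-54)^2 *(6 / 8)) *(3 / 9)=1838843 / 164640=11.17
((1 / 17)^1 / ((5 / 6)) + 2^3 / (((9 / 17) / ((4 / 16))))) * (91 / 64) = 4186 / 765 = 5.47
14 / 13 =1.08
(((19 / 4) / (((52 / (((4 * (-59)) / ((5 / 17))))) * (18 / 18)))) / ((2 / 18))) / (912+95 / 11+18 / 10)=-1886643 / 2638168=-0.72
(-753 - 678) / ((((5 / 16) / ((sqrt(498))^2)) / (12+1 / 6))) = -138726864 / 5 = -27745372.80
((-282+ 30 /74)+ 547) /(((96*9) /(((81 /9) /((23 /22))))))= 27005 /10212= 2.64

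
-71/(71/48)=-48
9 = 9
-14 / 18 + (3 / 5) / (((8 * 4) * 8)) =-8933 / 11520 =-0.78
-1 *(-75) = 75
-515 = -515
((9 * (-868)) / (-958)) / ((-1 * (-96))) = 0.08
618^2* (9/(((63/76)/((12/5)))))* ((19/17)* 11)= 72797769792/595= 122349192.93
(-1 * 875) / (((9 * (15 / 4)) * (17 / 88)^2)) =-5420800 / 7803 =-694.71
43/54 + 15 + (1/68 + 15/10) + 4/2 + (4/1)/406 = 7201037/372708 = 19.32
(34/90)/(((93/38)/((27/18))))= 323/1395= 0.23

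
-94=-94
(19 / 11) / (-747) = -19 / 8217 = -0.00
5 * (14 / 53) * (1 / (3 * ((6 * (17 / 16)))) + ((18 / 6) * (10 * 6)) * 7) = 13495160 / 8109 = 1664.22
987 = 987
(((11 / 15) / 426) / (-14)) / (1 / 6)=-11 / 14910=-0.00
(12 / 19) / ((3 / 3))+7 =145 / 19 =7.63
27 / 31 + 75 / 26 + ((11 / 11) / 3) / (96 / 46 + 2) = 218038 / 56823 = 3.84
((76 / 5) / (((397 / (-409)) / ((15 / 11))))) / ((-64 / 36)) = 209817 / 17468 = 12.01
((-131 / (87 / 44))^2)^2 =1103813975900416 / 57289761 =19267212.09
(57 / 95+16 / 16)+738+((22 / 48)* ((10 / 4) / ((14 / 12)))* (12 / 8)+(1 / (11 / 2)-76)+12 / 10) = 4105363 / 6160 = 666.46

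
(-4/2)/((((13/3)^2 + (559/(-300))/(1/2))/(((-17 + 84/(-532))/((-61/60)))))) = -17604000/7849907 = -2.24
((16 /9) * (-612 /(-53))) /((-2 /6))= -61.58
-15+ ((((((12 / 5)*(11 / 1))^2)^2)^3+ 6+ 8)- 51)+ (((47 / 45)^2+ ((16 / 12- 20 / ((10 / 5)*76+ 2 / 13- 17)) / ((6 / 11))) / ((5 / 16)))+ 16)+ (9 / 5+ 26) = 114616494721029974.01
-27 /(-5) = 27 /5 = 5.40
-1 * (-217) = 217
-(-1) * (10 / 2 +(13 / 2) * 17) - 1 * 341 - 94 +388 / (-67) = -43589 / 134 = -325.29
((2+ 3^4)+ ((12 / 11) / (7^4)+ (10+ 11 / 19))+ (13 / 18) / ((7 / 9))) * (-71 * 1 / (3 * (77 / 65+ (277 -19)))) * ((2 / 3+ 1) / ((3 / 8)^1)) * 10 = -87546460469000 / 228257358021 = -383.54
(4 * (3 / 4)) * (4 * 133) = 1596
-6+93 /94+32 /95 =-41737 /8930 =-4.67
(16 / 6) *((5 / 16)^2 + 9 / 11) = 2.44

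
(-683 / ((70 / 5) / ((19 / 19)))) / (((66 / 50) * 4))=-17075 / 1848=-9.24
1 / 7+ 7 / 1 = 50 / 7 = 7.14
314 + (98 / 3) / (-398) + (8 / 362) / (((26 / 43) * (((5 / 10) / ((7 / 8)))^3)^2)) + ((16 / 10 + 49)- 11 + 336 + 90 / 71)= 706573420752709 / 1021302896640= 691.84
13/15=0.87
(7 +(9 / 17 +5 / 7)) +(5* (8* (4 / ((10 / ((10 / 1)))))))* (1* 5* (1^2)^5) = 96181 / 119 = 808.24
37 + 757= 794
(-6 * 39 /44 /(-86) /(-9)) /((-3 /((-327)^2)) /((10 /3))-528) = 0.00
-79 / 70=-1.13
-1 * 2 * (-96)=192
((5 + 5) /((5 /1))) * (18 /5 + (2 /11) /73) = 28928 /4015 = 7.20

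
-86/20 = -43/10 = -4.30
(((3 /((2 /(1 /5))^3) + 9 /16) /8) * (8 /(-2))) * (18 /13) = -783 /2000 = -0.39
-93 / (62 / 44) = -66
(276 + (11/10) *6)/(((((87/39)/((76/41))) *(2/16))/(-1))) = -11168352/5945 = -1878.61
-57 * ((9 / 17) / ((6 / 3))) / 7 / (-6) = 171 / 476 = 0.36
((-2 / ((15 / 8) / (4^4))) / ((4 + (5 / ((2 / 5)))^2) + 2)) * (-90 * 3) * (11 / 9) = 32768 / 59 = 555.39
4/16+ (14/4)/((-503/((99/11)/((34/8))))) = 8047/34204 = 0.24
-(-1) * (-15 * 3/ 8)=-45/ 8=-5.62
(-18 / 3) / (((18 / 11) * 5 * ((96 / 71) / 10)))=-781 / 144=-5.42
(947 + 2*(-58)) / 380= 831 / 380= 2.19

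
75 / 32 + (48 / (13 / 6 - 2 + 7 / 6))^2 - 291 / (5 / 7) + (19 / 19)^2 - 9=141271 / 160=882.94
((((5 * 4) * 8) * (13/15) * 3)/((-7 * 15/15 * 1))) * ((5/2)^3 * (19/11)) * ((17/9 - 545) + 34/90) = 28726100/33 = 870487.88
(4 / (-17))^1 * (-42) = 168 / 17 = 9.88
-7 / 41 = -0.17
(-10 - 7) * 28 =-476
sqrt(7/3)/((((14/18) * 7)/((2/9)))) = 2 * sqrt(21)/147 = 0.06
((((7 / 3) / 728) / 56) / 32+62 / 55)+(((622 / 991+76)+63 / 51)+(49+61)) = 97907776879481 / 518057379840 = 188.99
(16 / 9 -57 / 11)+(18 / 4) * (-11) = -10475 / 198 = -52.90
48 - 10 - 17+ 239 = 260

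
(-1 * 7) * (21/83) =-147/83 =-1.77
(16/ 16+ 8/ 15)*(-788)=-18124/ 15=-1208.27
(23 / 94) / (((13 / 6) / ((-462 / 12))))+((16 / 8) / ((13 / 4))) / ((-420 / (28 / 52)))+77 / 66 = -379109 / 119145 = -3.18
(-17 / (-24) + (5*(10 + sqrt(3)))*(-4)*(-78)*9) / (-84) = -3369617 / 2016 -1170*sqrt(3) / 7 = -1960.94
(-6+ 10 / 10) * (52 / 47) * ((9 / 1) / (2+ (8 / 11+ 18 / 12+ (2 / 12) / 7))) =-270270 / 23077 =-11.71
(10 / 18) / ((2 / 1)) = 5 / 18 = 0.28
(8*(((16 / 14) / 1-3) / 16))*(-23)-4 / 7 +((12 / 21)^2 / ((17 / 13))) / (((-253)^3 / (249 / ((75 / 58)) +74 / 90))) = 126178096001849 / 6070424733450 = 20.79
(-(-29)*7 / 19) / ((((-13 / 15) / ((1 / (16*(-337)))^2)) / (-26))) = 3045 / 276199808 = 0.00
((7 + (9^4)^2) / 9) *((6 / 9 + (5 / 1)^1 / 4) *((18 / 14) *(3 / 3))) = 247518686 / 21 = 11786604.10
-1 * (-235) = 235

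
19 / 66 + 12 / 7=925 / 462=2.00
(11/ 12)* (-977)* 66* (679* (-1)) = 80269343/ 2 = 40134671.50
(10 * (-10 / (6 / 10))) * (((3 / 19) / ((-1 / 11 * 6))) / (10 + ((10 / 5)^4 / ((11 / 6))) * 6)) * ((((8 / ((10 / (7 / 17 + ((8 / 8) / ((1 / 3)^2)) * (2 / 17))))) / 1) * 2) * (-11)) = -6655000 / 332367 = -20.02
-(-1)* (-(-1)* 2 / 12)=1 / 6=0.17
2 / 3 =0.67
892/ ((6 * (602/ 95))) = 21185/ 903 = 23.46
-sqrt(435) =-20.86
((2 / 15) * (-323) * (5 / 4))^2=104329 / 36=2898.03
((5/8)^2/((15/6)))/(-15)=-1/96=-0.01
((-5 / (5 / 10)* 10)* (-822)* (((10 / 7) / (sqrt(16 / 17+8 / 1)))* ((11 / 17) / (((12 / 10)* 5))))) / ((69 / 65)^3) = 103464968750* sqrt(646) / 742758849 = 3540.48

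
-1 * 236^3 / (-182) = 6572128 / 91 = 72221.19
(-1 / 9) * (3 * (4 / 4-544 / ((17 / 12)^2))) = 4591 / 51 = 90.02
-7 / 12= -0.58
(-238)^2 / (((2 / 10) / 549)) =155487780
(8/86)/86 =2/1849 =0.00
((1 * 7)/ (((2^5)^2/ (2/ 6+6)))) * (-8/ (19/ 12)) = -7/ 32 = -0.22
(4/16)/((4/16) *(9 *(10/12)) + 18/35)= 70/669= 0.10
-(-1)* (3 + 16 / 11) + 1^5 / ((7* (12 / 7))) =599 / 132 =4.54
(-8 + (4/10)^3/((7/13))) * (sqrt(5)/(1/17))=-117232 * sqrt(5)/875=-299.59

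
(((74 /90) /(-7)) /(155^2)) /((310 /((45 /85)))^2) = -333 /23353537287500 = -0.00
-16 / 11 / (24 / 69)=-46 / 11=-4.18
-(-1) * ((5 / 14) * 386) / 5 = 193 / 7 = 27.57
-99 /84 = -33 /28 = -1.18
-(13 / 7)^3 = -2197 / 343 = -6.41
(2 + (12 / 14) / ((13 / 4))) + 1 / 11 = 2357 / 1001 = 2.35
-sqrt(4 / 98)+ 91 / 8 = 91 / 8 - sqrt(2) / 7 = 11.17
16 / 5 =3.20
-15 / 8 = -1.88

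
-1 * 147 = -147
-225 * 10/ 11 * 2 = -4500/ 11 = -409.09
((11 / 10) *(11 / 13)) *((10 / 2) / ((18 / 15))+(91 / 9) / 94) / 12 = 27346 / 82485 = 0.33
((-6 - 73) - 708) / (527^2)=-0.00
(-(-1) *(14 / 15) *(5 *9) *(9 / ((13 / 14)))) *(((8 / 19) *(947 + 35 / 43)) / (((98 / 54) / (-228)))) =-11409071616 / 559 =-20409788.22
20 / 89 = 0.22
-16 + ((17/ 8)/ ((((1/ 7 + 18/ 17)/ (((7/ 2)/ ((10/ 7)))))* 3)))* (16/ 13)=-14.22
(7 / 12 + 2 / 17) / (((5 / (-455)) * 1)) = -13013 / 204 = -63.79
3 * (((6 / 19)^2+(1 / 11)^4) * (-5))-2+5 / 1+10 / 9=124355842 / 47568609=2.61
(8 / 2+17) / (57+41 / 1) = 0.21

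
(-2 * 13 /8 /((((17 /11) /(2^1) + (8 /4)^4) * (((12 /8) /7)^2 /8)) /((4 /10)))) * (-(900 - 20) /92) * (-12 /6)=-19731712 /76383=-258.33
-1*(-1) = 1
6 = 6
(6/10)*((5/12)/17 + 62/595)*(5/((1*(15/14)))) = 919/2550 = 0.36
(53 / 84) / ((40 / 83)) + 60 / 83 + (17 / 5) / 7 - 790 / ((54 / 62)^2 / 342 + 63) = -10.02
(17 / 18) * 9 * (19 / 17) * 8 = 76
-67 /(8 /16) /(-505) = 134 /505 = 0.27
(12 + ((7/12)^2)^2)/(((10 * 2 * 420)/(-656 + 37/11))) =-601200569/638668800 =-0.94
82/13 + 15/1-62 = -529/13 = -40.69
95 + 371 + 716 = 1182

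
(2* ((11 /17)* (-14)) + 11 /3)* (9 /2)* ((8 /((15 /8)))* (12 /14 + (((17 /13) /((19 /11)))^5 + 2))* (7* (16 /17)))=-7542295364014895616 /1328472636580115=-5677.42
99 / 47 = 2.11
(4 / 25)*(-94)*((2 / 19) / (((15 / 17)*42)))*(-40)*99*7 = 562496 / 475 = 1184.20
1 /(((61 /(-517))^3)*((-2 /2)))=138188413 /226981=608.81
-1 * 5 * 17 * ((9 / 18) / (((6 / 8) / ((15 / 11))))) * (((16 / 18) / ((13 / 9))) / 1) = -6800 / 143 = -47.55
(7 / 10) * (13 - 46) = -231 / 10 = -23.10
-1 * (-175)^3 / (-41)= -130716.46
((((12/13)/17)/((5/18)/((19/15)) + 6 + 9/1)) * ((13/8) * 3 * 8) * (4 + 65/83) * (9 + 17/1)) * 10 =84722976/489617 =173.04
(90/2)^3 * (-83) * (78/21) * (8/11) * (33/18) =-37456714.29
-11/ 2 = -5.50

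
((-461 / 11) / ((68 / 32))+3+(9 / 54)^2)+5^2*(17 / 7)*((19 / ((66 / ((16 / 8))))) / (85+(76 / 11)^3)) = -16.61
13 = 13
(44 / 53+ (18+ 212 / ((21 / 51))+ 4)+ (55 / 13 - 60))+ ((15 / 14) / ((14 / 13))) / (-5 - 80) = 481.91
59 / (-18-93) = -59 / 111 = -0.53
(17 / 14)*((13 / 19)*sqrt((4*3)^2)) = 1326 / 133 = 9.97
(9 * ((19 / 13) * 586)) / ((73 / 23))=2304738 / 949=2428.60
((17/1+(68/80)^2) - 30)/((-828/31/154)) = 3907519/55200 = 70.79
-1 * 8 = -8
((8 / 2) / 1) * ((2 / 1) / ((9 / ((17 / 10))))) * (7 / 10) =238 / 225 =1.06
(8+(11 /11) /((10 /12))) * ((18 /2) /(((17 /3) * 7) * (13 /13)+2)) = 1242 /625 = 1.99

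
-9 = -9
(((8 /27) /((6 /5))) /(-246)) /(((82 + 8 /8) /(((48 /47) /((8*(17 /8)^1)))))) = -0.00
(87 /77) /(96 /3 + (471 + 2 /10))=435 /193732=0.00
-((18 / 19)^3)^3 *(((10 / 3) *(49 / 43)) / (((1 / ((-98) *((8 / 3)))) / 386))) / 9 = 363134050929377280 / 13875571004497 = 26170.75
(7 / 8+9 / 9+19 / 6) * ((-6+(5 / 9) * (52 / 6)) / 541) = -484 / 43821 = -0.01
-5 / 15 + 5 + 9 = 41 / 3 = 13.67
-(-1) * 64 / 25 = 64 / 25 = 2.56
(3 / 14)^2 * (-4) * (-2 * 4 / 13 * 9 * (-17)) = -11016 / 637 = -17.29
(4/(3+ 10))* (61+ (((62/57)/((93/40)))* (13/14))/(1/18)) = 36612/1729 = 21.18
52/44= 13/11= 1.18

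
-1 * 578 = -578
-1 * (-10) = 10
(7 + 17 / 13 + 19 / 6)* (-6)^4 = 193320 / 13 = 14870.77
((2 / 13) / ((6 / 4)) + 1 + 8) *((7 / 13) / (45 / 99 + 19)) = 27335 / 108498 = 0.25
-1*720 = -720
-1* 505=-505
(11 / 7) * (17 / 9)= 187 / 63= 2.97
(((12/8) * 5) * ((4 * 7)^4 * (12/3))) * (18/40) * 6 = 49787136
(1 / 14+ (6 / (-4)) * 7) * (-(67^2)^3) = 6603461898337 / 7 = 943351699762.43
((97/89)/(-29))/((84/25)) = -2425/216804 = -0.01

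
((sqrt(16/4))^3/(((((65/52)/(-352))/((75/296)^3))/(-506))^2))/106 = 55138377744140625/135983499677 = 405478.44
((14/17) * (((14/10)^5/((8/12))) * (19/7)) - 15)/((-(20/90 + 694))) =-362529/82981250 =-0.00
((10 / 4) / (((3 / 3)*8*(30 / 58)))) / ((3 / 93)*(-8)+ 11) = 899 / 15984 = 0.06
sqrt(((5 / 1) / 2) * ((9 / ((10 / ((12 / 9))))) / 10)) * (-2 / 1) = -1.10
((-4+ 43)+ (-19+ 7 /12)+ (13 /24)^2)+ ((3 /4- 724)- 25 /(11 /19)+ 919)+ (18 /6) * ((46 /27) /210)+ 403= 383513467 /665280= 576.47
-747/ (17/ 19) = -14193/ 17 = -834.88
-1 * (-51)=51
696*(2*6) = 8352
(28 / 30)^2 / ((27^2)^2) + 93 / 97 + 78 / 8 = 10.71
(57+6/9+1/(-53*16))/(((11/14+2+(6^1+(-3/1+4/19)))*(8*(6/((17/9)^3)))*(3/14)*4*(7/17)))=1629597691393/425959015680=3.83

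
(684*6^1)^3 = 69122916864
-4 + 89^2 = 7917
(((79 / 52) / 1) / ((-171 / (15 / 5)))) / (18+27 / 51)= -1343 / 933660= -0.00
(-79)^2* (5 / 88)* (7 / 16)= 218435 / 1408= 155.14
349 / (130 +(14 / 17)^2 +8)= 100861 / 40078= 2.52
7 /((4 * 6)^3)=0.00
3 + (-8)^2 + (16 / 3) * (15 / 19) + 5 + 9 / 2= 3067 / 38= 80.71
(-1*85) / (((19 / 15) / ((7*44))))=-392700 / 19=-20668.42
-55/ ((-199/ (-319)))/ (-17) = 17545/ 3383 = 5.19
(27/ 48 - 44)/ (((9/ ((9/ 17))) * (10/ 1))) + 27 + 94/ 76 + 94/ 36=2845831/ 93024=30.59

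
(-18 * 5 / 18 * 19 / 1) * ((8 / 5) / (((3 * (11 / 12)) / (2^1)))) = -1216 / 11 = -110.55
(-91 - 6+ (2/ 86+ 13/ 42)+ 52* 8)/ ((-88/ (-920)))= 66322225/ 19866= 3338.48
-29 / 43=-0.67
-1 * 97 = -97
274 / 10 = 137 / 5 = 27.40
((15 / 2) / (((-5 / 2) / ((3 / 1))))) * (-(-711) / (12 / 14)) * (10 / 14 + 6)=-100251 / 2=-50125.50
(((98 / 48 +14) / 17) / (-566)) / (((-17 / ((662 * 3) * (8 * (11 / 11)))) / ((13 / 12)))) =1656655 / 981444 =1.69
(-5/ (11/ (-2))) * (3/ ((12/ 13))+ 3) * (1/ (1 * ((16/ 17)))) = 2125/ 352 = 6.04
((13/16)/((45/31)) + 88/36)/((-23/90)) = -2163/184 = -11.76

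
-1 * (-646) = 646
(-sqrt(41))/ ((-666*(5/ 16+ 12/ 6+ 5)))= 8*sqrt(41)/ 38961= 0.00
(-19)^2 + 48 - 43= 366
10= 10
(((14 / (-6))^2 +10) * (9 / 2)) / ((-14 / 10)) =-695 / 14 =-49.64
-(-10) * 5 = 50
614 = 614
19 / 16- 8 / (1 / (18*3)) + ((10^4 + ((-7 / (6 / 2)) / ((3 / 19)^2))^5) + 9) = -1648715090533435855 / 229582512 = -7181361838.80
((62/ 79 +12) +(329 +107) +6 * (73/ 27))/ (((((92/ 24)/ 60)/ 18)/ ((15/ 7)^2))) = 601579.64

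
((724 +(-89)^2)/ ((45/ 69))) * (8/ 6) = 159068/ 9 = 17674.22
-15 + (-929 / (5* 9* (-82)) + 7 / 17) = -899327 / 62730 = -14.34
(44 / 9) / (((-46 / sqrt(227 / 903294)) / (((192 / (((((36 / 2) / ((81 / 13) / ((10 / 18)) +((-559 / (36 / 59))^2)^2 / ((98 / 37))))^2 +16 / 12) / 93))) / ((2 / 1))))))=-22089459209177599597018540812429191118456612712 * sqrt(22783082) / 9345987032392107057684295757387889965267192147161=-11.28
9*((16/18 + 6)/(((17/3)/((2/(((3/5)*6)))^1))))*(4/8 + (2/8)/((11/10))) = 2480/561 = 4.42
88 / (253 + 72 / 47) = 4136 / 11963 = 0.35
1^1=1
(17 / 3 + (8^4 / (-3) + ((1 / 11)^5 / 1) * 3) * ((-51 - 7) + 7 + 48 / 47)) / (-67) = -1549681499312 / 1521448797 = -1018.56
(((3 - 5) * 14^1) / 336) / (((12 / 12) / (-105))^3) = 385875 / 4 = 96468.75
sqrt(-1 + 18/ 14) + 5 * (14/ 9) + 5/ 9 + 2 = sqrt(14)/ 7 + 31/ 3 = 10.87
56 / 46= 28 / 23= 1.22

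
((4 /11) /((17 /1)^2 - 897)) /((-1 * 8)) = 1 /13376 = 0.00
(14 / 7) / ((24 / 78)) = 13 / 2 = 6.50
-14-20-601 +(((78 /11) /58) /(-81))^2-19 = -48516184757 /74183769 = -654.00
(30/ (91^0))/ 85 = 6/ 17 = 0.35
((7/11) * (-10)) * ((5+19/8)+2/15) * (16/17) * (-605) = 81620/3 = 27206.67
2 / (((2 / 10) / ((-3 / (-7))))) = 30 / 7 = 4.29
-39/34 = -1.15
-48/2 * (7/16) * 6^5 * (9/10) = -367416/5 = -73483.20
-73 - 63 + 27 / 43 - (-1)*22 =-4875 / 43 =-113.37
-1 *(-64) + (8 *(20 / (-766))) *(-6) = 24992 / 383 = 65.25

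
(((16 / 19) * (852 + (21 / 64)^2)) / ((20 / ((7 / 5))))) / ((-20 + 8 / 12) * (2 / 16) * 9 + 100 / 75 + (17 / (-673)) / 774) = -6363242725581 / 2586456198400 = -2.46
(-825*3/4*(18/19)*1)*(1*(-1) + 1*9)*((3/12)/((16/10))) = -111375/152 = -732.73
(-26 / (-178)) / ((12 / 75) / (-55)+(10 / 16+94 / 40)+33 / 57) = 2717000 / 66052863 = 0.04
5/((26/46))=115/13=8.85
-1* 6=-6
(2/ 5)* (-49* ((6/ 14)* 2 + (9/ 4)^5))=-2936409/ 2560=-1147.03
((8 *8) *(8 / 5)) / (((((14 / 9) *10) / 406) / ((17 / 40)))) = 1135.87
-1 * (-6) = 6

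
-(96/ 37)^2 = -9216/ 1369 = -6.73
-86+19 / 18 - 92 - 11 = -3383 / 18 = -187.94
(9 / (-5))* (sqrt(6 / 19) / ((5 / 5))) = -9* sqrt(114) / 95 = -1.01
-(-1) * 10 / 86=5 / 43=0.12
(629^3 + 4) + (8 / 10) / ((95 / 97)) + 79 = 118207679588 / 475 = 248858272.82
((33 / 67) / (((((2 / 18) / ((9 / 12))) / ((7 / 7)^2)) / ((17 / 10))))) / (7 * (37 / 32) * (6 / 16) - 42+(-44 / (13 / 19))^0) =-484704 / 3255865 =-0.15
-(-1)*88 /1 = 88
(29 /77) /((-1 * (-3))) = 29 /231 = 0.13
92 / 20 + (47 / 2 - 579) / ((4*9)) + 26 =5461 / 360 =15.17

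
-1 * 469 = -469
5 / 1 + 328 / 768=521 / 96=5.43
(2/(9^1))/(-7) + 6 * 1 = 376/63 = 5.97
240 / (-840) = -0.29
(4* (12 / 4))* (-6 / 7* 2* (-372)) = 53568 / 7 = 7652.57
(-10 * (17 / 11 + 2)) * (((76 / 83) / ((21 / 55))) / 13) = -3800 / 581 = -6.54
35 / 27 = 1.30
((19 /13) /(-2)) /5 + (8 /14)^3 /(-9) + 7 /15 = 24061 /80262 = 0.30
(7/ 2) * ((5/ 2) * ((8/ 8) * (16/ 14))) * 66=660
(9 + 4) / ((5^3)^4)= 13 / 244140625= 0.00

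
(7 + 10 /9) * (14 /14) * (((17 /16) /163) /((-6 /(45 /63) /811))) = -5032255 /985824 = -5.10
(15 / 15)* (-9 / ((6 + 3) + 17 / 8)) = -0.81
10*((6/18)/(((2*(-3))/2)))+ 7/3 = 11/9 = 1.22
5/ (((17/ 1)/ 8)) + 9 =193/ 17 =11.35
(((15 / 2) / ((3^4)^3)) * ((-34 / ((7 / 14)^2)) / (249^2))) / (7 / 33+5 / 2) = -0.00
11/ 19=0.58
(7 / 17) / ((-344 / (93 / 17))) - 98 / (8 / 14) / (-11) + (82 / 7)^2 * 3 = 22894706539 / 53585224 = 427.26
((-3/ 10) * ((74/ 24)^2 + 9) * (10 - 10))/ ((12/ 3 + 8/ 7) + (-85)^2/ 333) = 0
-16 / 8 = -2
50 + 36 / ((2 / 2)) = 86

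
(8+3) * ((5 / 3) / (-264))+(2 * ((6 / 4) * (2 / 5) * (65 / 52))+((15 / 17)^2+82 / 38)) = 1726501 / 395352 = 4.37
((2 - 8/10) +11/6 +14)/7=73/30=2.43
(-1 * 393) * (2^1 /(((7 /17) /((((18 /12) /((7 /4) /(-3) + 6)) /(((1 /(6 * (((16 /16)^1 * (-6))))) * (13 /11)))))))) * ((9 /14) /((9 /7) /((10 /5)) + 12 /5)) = 285733008 /83993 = 3401.87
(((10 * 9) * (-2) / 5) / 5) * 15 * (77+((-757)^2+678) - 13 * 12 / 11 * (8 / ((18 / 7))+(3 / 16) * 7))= -681604623 / 11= -61964056.64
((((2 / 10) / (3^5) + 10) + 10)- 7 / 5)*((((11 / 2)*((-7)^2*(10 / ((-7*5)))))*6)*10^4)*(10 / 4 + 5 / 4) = -322259259.26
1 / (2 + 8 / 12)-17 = -133 / 8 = -16.62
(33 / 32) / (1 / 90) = 1485 / 16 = 92.81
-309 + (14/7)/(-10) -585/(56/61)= -265001/280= -946.43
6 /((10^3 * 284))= 3 /142000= 0.00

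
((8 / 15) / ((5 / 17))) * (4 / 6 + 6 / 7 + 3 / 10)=26044 / 7875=3.31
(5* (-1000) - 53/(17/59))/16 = -88127/272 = -324.00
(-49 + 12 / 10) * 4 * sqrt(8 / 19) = -1912 * sqrt(38) / 95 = -124.07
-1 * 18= -18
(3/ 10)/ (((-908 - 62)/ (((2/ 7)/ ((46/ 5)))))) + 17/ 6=2654881/ 937020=2.83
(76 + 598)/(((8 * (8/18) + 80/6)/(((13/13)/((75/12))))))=3033/475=6.39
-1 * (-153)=153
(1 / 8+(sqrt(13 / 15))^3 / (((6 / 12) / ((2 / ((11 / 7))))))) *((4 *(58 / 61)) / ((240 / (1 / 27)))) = 0.00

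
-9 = -9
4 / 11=0.36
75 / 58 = 1.29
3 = 3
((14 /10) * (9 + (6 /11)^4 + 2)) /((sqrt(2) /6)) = 65.86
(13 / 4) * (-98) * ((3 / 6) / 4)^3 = -637 / 1024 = -0.62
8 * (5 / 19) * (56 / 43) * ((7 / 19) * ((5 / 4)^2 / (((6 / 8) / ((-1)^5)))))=-98000 / 46569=-2.10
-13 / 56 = -0.23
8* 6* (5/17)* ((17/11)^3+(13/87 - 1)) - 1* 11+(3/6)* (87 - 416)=-177690313/1312366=-135.40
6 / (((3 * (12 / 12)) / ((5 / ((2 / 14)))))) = 70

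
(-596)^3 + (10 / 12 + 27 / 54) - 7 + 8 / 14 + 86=-211708655.10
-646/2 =-323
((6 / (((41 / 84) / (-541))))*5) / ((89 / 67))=-91342440 / 3649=-25032.18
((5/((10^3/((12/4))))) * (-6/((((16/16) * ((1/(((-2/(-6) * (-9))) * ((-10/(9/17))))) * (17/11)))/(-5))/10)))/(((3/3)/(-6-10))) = -2640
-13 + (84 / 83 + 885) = 72460 / 83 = 873.01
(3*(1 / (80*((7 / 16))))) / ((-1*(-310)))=3 / 10850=0.00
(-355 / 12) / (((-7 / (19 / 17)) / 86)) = 290035 / 714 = 406.21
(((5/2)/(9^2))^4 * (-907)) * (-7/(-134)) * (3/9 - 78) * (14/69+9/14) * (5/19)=28397603125/38208958307136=0.00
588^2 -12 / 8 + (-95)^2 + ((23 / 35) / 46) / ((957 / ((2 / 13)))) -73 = 308892799217 / 870870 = 354694.50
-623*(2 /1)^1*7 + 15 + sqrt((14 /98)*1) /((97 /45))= -8707 + 45*sqrt(7) /679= -8706.82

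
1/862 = 0.00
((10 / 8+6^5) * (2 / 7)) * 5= 155545 / 14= 11110.36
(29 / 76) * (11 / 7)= 319 / 532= 0.60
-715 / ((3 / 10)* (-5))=476.67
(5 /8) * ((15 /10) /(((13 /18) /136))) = 2295 /13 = 176.54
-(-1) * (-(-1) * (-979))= -979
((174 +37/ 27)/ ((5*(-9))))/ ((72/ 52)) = -2.81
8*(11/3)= 88/3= 29.33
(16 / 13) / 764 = 4 / 2483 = 0.00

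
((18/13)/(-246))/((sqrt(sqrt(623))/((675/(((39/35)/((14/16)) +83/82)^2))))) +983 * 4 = 3932 -2847757500 * 623^(3/4)/2439597627077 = 3931.85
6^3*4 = 864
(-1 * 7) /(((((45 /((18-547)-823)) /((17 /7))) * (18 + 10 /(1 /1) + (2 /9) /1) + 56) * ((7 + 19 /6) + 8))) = -68952 /9951809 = -0.01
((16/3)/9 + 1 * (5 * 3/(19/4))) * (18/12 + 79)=154882/513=301.91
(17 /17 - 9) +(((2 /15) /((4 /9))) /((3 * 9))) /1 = -719 /90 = -7.99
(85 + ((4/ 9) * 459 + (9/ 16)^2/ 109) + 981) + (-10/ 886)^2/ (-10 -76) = 299052256949027/ 235473680128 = 1270.00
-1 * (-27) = 27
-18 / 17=-1.06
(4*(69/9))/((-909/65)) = -5980/2727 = -2.19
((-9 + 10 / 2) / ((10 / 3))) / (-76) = 3 / 190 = 0.02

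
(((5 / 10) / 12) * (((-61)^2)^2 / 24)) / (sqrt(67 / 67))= 24037.92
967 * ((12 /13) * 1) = 11604 /13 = 892.62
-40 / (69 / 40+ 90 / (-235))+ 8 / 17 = -1258216 / 42891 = -29.34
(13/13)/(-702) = -1/702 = -0.00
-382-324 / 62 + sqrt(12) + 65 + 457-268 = -4130 / 31 + 2*sqrt(3) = -129.76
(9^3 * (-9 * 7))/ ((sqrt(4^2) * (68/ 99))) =-16716.08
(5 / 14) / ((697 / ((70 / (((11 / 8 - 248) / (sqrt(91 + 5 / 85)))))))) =-1200* sqrt(731) / 23378077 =-0.00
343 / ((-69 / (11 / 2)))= -27.34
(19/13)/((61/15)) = 285/793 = 0.36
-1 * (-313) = 313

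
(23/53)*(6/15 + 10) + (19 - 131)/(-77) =17396/2915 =5.97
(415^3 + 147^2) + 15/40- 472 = 571956099/8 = 71494512.38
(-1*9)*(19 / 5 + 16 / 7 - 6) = -27 / 35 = -0.77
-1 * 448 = -448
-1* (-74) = 74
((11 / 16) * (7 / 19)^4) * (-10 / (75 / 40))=-26411 / 390963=-0.07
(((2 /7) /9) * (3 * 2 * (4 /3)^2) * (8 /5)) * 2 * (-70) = -2048 /27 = -75.85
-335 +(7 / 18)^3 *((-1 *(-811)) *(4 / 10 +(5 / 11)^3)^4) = -332.16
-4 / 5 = -0.80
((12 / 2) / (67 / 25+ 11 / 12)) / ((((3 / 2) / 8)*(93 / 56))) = 179200 / 33449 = 5.36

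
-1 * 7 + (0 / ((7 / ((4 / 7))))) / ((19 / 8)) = -7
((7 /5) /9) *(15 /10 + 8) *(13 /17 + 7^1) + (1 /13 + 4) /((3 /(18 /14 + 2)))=369881 /23205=15.94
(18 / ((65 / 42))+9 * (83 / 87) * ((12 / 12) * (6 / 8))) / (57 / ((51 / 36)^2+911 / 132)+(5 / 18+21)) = 0.65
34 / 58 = 17 / 29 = 0.59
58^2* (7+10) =57188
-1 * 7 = -7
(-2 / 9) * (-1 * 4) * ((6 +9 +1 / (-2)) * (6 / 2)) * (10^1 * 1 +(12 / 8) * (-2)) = 812 / 3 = 270.67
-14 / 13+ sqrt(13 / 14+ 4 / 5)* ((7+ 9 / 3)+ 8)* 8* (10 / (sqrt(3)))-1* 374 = -4876 / 13+ 528* sqrt(210) / 7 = 717.99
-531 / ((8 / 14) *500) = -3717 / 2000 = -1.86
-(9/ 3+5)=-8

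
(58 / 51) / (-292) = -29 / 7446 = -0.00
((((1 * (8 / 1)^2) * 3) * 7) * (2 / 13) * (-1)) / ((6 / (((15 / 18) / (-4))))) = 280 / 39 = 7.18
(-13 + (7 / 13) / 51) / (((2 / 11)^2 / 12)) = -1042052 / 221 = -4715.17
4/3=1.33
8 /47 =0.17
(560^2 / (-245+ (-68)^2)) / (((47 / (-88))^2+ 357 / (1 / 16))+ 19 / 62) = 15056814080 / 1201061273217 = 0.01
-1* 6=-6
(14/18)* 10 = 70/9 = 7.78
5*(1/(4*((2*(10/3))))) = 3/16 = 0.19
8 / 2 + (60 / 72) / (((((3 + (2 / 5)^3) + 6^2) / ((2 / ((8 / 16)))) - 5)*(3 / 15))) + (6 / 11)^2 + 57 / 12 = 34330471 / 3460116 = 9.92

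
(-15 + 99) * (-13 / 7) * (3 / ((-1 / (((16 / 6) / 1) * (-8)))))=-9984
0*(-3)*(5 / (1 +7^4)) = 0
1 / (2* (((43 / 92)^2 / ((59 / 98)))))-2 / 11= 1192082 / 996611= 1.20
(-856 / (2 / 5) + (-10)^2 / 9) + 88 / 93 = -593696 / 279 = -2127.94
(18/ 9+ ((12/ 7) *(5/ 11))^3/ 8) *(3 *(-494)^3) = -744711862.08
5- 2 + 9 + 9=21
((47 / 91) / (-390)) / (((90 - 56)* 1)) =-47 / 1206660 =-0.00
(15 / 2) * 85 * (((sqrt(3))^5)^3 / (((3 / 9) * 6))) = 2788425 * sqrt(3) / 4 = 1207423.44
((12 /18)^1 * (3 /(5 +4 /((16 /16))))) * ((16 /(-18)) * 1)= -16 /81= -0.20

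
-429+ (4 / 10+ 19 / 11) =-426.87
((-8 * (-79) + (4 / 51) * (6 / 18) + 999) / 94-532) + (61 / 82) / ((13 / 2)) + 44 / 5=-19383796031 / 38328030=-505.73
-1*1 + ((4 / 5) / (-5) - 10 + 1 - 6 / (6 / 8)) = -454 / 25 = -18.16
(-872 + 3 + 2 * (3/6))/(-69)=868/69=12.58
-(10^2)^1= -100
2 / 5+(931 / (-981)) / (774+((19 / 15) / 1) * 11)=7706351 / 19324065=0.40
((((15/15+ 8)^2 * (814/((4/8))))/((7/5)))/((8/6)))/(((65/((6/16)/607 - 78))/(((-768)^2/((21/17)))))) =-15650587447418880/386659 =-40476459742.10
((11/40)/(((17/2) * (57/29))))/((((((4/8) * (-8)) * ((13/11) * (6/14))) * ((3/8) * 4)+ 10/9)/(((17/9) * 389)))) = -9555007/1523040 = -6.27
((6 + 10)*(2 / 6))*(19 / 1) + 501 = 1807 / 3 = 602.33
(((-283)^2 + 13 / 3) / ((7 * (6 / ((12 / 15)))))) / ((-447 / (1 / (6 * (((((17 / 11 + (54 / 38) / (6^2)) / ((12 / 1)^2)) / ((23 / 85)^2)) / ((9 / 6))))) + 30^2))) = -3077.33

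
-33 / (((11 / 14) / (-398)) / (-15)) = -250740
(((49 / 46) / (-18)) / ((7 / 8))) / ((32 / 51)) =-119 / 1104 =-0.11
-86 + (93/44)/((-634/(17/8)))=-19194029/223168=-86.01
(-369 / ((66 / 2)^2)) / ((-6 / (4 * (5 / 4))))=205 / 726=0.28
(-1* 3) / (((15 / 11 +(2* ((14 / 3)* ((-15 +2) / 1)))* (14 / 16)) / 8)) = 1584 / 6917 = 0.23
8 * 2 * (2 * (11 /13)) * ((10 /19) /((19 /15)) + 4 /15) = 1300288 /70395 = 18.47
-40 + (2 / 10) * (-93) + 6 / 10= -58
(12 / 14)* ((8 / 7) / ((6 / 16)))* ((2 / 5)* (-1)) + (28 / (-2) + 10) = -1236 / 245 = -5.04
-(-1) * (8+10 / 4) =21 / 2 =10.50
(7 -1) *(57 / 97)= 342 / 97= 3.53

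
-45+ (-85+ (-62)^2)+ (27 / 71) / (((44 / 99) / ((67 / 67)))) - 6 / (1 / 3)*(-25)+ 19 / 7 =8285129 / 1988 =4167.57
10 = 10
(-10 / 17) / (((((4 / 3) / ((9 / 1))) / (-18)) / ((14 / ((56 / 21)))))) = 25515 / 68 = 375.22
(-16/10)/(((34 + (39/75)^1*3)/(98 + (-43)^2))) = -77880/889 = -87.60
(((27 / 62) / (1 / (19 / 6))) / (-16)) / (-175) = 171 / 347200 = 0.00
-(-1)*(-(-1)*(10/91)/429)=10/39039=0.00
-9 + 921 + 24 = 936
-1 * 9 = -9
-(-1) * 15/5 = 3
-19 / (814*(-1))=19 / 814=0.02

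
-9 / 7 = -1.29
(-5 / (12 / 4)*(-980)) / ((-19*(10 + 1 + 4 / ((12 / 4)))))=-4900 / 703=-6.97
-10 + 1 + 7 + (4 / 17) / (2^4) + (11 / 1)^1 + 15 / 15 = 681 / 68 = 10.01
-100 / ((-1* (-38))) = -50 / 19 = -2.63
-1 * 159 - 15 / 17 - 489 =-11031 / 17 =-648.88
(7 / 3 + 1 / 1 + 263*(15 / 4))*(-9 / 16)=-35625 / 64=-556.64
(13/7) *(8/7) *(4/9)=416/441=0.94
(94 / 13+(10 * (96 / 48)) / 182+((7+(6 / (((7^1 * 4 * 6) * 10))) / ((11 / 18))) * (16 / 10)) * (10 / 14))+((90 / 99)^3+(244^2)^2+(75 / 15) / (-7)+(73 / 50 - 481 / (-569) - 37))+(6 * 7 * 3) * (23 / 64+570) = 1368005518738186693759 / 385939954400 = 3544607141.97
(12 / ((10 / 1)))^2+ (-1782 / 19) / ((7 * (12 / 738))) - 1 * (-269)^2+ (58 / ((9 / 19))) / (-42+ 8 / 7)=-313185435419 / 4279275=-73186.56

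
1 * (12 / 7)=12 / 7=1.71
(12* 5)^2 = 3600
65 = 65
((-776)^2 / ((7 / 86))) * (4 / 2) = 103574272 / 7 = 14796324.57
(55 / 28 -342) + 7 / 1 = -9325 / 28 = -333.04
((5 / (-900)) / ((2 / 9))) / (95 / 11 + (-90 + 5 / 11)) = 11 / 35600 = 0.00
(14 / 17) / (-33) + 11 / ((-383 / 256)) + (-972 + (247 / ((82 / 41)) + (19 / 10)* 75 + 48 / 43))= -6580658464 / 9239109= -712.26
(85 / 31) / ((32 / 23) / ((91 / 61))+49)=177905 / 3239779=0.05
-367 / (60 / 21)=-2569 / 20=-128.45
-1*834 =-834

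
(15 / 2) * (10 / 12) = 25 / 4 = 6.25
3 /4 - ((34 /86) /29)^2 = 4663871 /6220036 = 0.75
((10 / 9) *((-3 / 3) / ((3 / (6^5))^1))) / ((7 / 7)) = -2880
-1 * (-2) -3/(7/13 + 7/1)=157/98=1.60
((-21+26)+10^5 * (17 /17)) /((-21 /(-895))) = 29834825 /7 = 4262117.86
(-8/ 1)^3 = -512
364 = 364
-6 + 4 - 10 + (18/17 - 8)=-322/17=-18.94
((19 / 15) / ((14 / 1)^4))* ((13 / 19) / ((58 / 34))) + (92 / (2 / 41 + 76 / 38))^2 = 101089826983 / 50132880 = 2016.44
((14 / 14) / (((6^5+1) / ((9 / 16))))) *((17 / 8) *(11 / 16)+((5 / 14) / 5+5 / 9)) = 0.00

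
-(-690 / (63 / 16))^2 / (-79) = 13542400 / 34839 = 388.71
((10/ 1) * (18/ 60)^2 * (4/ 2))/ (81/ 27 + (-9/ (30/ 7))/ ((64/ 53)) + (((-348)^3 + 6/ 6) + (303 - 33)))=-1152/ 26972108633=-0.00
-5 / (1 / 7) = -35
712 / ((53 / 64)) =45568 / 53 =859.77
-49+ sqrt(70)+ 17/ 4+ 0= -179/ 4+ sqrt(70)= -36.38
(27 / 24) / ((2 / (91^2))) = 74529 / 16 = 4658.06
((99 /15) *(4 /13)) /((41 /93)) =12276 /2665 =4.61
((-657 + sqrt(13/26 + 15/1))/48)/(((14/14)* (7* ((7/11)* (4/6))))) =-7227/1568 + 11* sqrt(62)/3136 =-4.58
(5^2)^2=625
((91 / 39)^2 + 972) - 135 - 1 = 7573 / 9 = 841.44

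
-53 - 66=-119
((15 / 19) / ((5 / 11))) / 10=33 / 190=0.17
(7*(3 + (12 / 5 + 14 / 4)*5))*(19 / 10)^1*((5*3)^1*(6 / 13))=5985 / 2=2992.50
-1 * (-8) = 8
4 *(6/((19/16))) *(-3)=-1152/19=-60.63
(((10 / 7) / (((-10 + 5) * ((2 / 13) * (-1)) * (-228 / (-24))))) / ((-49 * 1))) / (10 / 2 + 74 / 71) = -142 / 215061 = -0.00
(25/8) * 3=75/8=9.38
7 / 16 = 0.44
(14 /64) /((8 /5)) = 35 /256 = 0.14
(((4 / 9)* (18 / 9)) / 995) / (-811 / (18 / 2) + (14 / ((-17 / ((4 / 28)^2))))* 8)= -952 / 96169735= -0.00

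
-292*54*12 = -189216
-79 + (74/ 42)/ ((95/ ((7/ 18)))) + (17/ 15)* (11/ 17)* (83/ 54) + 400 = 2478824/ 7695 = 322.13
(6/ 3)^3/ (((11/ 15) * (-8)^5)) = -15/ 45056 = -0.00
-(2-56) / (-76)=-27 / 38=-0.71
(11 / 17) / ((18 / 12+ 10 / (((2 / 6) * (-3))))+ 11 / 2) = -11 / 51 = -0.22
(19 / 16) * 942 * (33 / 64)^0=8949 / 8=1118.62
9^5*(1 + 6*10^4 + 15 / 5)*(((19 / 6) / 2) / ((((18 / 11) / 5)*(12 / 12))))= 34283510415 / 2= 17141755207.50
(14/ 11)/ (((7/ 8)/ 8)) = 128/ 11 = 11.64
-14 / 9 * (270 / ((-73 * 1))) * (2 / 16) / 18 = 35 / 876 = 0.04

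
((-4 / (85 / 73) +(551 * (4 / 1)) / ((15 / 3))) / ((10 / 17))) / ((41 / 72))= 1338336 / 1025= 1305.69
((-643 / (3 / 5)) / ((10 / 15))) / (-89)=3215 / 178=18.06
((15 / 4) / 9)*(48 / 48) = 5 / 12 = 0.42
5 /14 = 0.36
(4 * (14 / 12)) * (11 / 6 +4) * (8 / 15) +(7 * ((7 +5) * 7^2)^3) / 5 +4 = 38423224708 / 135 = 284616479.32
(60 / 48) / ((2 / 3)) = 15 / 8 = 1.88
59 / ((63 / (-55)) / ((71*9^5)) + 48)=1511621595 / 1229793833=1.23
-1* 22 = -22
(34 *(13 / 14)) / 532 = 221 / 3724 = 0.06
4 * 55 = 220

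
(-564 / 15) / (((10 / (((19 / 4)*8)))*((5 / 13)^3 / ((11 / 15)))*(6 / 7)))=-302135834 / 140625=-2148.52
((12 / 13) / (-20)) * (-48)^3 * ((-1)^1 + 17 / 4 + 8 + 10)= 108465.23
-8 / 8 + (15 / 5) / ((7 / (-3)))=-16 / 7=-2.29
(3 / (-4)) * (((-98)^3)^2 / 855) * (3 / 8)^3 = -124571584809 / 3040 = -40977495.00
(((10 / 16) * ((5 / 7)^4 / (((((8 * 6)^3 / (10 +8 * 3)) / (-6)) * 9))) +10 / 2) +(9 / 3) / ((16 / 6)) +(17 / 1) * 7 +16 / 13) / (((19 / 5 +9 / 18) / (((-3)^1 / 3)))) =-13085051630395 / 445296144384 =-29.39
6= 6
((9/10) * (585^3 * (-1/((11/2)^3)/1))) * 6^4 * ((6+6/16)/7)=-11909273945400/9317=-1278230540.45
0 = 0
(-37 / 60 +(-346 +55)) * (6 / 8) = -17497 / 80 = -218.71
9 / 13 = 0.69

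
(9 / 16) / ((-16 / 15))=-0.53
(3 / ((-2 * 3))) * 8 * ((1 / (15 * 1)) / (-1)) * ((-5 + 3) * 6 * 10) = -32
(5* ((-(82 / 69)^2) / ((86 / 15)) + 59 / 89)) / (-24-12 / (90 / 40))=-12650645 / 178154504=-0.07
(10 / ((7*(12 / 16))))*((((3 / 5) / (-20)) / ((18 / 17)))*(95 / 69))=-323 / 4347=-0.07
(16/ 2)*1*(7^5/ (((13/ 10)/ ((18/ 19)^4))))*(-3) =-423439591680/ 1694173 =-249938.81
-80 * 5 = -400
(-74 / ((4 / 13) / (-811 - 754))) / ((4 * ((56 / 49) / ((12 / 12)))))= 5269355 / 64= 82333.67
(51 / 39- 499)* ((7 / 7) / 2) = -3235 / 13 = -248.85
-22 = -22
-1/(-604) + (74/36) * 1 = 11183/5436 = 2.06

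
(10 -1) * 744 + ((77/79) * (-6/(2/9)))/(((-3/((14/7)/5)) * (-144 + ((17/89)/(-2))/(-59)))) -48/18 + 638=13138007240414/1792041135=7331.31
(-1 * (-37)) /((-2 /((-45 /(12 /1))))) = 555 /8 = 69.38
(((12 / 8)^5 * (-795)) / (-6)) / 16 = 64395 / 1024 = 62.89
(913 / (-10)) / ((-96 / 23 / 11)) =230989 / 960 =240.61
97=97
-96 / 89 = -1.08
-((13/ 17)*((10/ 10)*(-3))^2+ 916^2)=-14264069/ 17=-839062.88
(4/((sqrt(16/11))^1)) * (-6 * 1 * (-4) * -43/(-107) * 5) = 5160 * sqrt(11)/107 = 159.94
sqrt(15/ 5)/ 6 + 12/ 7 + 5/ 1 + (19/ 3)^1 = 13.34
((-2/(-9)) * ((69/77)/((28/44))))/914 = 23/67179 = 0.00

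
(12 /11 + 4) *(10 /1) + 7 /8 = 4557 /88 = 51.78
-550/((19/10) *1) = -5500/19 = -289.47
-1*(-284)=284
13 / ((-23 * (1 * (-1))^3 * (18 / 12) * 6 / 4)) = 52 / 207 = 0.25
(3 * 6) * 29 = 522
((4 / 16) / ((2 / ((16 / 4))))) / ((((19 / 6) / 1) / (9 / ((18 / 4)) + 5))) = 21 / 19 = 1.11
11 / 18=0.61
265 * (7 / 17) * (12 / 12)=1855 / 17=109.12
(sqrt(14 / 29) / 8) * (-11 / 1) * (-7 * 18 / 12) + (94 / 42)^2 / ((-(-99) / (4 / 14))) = 4418 / 305613 + 231 * sqrt(406) / 464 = 10.05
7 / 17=0.41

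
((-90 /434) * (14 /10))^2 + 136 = 130777 /961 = 136.08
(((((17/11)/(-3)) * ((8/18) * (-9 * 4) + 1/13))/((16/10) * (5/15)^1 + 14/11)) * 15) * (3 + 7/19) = 8445600/36803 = 229.48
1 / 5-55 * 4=-1099 / 5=-219.80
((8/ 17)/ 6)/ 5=4/ 255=0.02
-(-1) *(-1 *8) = -8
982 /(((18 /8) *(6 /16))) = 31424 /27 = 1163.85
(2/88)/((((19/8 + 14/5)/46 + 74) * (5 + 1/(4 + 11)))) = 75/1239161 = 0.00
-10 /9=-1.11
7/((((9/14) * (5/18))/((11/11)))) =196/5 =39.20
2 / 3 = 0.67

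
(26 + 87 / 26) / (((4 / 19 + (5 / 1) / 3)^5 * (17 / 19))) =8722729750329 / 6199278649694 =1.41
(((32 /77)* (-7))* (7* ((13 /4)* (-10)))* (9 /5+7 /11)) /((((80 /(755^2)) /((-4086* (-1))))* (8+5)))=436943315340 /121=3611101779.67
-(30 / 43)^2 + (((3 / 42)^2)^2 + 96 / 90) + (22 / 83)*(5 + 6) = 3.50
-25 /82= -0.30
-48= -48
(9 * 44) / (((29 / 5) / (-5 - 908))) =-1807740 / 29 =-62335.86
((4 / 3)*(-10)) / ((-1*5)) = 8 / 3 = 2.67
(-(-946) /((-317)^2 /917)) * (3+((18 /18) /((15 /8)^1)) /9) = 358270066 /13566015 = 26.41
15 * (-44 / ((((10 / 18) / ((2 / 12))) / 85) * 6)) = -2805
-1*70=-70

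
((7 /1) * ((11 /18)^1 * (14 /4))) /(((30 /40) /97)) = 52283 /27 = 1936.41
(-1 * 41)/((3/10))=-410/3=-136.67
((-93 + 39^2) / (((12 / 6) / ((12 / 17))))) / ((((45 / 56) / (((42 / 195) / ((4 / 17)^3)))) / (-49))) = -165145582 / 325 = -508140.25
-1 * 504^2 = -254016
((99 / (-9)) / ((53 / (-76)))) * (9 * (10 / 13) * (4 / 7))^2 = 108345600 / 438893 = 246.86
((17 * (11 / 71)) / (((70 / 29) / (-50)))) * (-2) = 54230 / 497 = 109.11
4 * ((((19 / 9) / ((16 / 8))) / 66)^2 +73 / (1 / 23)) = 2369646937 / 352836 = 6716.00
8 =8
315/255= 21/17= 1.24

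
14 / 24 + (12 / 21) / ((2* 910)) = 22307 / 38220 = 0.58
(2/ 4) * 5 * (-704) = -1760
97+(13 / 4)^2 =1721 / 16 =107.56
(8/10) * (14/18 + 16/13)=188/117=1.61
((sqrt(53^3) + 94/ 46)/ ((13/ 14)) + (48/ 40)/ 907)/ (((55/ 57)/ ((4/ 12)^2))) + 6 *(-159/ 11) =-19347128494/ 223734225 + 14098 *sqrt(53)/ 2145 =-38.63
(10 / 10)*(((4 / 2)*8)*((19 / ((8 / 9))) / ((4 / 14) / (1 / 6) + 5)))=50.94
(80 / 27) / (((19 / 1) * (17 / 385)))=30800 / 8721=3.53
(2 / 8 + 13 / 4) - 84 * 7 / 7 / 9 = -5.83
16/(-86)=-8/43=-0.19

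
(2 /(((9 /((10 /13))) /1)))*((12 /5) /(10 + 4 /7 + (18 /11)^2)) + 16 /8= 444434 /218829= 2.03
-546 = -546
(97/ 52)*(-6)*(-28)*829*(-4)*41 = -553884744/ 13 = -42606518.77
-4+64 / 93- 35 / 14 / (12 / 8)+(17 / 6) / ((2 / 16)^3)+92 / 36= 404060 / 279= 1448.24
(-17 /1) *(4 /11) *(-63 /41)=4284 /451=9.50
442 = 442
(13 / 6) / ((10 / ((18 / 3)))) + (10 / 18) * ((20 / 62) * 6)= 2209 / 930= 2.38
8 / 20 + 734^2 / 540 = 134743 / 135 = 998.10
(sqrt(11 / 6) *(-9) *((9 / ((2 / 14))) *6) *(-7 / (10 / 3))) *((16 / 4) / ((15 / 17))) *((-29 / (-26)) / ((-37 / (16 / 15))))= -10435824 *sqrt(66) / 60125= -1410.08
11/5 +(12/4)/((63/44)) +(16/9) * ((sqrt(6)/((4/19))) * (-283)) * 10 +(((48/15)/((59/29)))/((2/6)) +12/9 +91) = 209282/2065 - 215080 * sqrt(6)/9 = -58436.01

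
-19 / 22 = -0.86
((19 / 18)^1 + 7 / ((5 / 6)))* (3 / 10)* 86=36593 / 150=243.95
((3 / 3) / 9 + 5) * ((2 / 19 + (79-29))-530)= -419428 / 171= -2452.80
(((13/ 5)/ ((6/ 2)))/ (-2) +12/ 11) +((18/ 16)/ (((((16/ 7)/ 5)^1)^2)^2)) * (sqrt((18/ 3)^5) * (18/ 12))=217/ 330 +364651875 * sqrt(6)/ 262144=3407.99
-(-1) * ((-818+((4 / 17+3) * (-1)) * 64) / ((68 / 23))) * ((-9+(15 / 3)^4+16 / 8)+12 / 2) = -62524488 / 289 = -216347.71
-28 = -28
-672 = -672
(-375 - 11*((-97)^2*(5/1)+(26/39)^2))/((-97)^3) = 4660874/8214057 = 0.57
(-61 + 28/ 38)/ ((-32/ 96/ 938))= 3222030/ 19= 169580.53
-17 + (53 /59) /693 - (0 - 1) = -654139 /40887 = -16.00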